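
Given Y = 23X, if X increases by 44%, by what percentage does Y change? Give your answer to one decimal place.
44.0%

For Y = 23X:
If X → X(1 + 0.44)
Then Y → Y · (1 + 0.44)^1
     = Y · 1.4400

Percentage change = ((1 + 0.44)^1 − 1) × 100% = 44.0%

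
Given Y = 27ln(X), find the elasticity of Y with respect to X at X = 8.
Elasticity = 1/ln(8) ≈ 0.4809

Elasticity = (dY/dX) · (X/Y)

dY/dX = 27/X
At X = 8: dY/dX = 27/8, Y = 27·ln(8)

Elasticity = (27/8) · (8 / (27·ln(8))) = 1/ln(8) ≈ 0.4809

Interpretation: for a small percentage change in X, the percentage change in Y is approximately 0.48 times as large.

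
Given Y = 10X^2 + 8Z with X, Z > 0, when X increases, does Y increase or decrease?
Y increases

Taking the partial derivative:
∂Y/∂X = 20X

∂Y/∂X = 20X > 0 (assuming positive values)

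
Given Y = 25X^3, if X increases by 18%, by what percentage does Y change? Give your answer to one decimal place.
64.3%

For Y = 25X^3:
If X → X(1 + 0.18)
Then Y → Y · (1 + 0.18)^3
     ≈ Y · 1.6430

Percentage change = ((1 + 0.18)^3 − 1) × 100% ≈ 64.3%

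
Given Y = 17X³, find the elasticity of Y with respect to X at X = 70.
Elasticity = 3

Elasticity = (dY/dX) · (X/Y)

dY/dX = 51·X²
At X = 70: dY/dX = 249900, Y = 5831000

Elasticity = 249900 · (70 / 5831000) = 3

Interpretation: for a small percentage change in X, the percentage change in Y is approximately 3.00 times as large.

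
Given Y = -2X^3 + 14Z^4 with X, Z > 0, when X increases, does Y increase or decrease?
Y decreases

Taking the partial derivative:
∂Y/∂X = -6X^2

∂Y/∂X = -6X^2 < 0 (assuming positive values)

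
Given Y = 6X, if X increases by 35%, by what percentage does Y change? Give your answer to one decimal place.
35.0%

For Y = 6X:
If X → X(1 + 0.35)
Then Y → Y · (1 + 0.35)^1
     = Y · 1.3500

Percentage change = ((1 + 0.35)^1 − 1) × 100% = 35.0%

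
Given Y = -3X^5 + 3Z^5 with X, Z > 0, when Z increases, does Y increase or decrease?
Y increases

Taking the partial derivative:
∂Y/∂Z = 15Z^4

∂Y/∂Z = 15Z^4 > 0 (assuming positive values)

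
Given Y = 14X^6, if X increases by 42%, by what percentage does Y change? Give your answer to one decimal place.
719.8%

For Y = 14X^6:
If X → X(1 + 0.42)
Then Y → Y · (1 + 0.42)^6
     ≈ Y · 8.1984

Percentage change = ((1 + 0.42)^6 − 1) × 100% ≈ 719.8%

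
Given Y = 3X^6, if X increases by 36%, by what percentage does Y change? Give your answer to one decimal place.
532.8%

For Y = 3X^6:
If X → X(1 + 0.36)
Then Y → Y · (1 + 0.36)^6
     ≈ Y · 6.3275

Percentage change = ((1 + 0.36)^6 − 1) × 100% ≈ 532.8%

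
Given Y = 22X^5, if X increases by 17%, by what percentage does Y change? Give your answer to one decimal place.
119.2%

For Y = 22X^5:
If X → X(1 + 0.17)
Then Y → Y · (1 + 0.17)^5
     ≈ Y · 2.1924

Percentage change = ((1 + 0.17)^5 − 1) × 100% ≈ 119.2%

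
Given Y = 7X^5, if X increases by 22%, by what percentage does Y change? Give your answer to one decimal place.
170.3%

For Y = 7X^5:
If X → X(1 + 0.22)
Then Y → Y · (1 + 0.22)^5
     ≈ Y · 2.7027

Percentage change = ((1 + 0.22)^5 − 1) × 100% ≈ 170.3%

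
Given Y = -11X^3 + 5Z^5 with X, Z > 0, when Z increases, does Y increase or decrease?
Y increases

Taking the partial derivative:
∂Y/∂Z = 25Z^4

∂Y/∂Z = 25Z^4 > 0 (assuming positive values)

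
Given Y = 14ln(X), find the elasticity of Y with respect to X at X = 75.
Elasticity = 1/ln(75) ≈ 0.2316

Elasticity = (dY/dX) · (X/Y)

dY/dX = 14/X
At X = 75: dY/dX = 14/75, Y = 14·ln(75)

Elasticity = (14/75) · (75 / (14·ln(75))) = 1/ln(75) ≈ 0.2316

Interpretation: for a small percentage change in X, the percentage change in Y is approximately 0.23 times as large.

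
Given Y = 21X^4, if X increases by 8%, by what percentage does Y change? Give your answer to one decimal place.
36.0%

For Y = 21X^4:
If X → X(1 + 0.08)
Then Y → Y · (1 + 0.08)^4
     ≈ Y · 1.3605

Percentage change = ((1 + 0.08)^4 − 1) × 100% ≈ 36.0%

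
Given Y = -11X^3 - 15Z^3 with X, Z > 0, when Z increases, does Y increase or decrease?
Y decreases

Taking the partial derivative:
∂Y/∂Z = -45Z^2

∂Y/∂Z = -45Z^2 < 0 (assuming positive values)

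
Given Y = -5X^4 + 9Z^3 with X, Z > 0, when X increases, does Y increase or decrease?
Y decreases

Taking the partial derivative:
∂Y/∂X = -20X^3

∂Y/∂X = -20X^3 < 0 (assuming positive values)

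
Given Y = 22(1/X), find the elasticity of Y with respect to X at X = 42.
Elasticity = -1

Elasticity = (dY/dX) · (X/Y)

dY/dX = -22/X²
At X = 42: dY/dX = -11/882, Y = 11/21

Elasticity = (-11/882) · (42 / (11/21)) = -1

Interpretation: for a small percentage change in X, the percentage change in Y is approximately -1.00 times as large.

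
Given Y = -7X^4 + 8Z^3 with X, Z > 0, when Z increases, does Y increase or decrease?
Y increases

Taking the partial derivative:
∂Y/∂Z = 24Z^2

∂Y/∂Z = 24Z^2 > 0 (assuming positive values)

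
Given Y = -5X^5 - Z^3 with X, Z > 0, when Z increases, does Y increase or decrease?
Y decreases

Taking the partial derivative:
∂Y/∂Z = -3Z^2

∂Y/∂Z = -3Z^2 < 0 (assuming positive values)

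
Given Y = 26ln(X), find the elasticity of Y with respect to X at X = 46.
Elasticity = 1/ln(46) ≈ 0.2612

Elasticity = (dY/dX) · (X/Y)

dY/dX = 26/X
At X = 46: dY/dX = 13/23, Y = 26·ln(46)

Elasticity = (13/23) · (46 / (26·ln(46))) = 1/ln(46) ≈ 0.2612

Interpretation: for a small percentage change in X, the percentage change in Y is approximately 0.26 times as large.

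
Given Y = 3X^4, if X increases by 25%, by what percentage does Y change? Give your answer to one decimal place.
144.1%

For Y = 3X^4:
If X → X(1 + 0.25)
Then Y → Y · (1 + 0.25)^4
     ≈ Y · 2.4414

Percentage change = ((1 + 0.25)^4 − 1) × 100% ≈ 144.1%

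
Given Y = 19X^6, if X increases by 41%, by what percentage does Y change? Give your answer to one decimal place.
685.8%

For Y = 19X^6:
If X → X(1 + 0.41)
Then Y → Y · (1 + 0.41)^6
     ≈ Y · 7.8580

Percentage change = ((1 + 0.41)^6 − 1) × 100% ≈ 685.8%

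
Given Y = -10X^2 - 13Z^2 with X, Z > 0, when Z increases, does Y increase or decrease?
Y decreases

Taking the partial derivative:
∂Y/∂Z = -26Z

∂Y/∂Z = -26Z < 0 (assuming positive values)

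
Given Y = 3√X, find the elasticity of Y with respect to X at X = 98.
Elasticity = 1/2

Elasticity = (dY/dX) · (X/Y)

dY/dX = 3/(2·√X)
At X = 98: dY/dX = 3·√2/28, Y = 21·√2

Elasticity = (3·√2/28) · (98 / (21·√2)) = 1/2

Interpretation: for a small percentage change in X, the percentage change in Y is approximately 0.50 times as large.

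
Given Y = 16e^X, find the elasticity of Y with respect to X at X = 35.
Elasticity = 35

Elasticity = (dY/dX) · (X/Y)

dY/dX = 16·e^X
At X = 35: dY/dX = 16·e^35, Y = 16·e^35

Elasticity = (16·e^35) · (35 / (16·e^35)) = 35

Interpretation: for a small percentage change in X, the percentage change in Y is approximately 35.00 times as large.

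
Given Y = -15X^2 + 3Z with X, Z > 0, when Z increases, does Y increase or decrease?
Y increases

Taking the partial derivative:
∂Y/∂Z = 3

∂Y/∂Z = 3 > 0 (assuming positive values)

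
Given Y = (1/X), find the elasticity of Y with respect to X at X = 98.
Elasticity = -1

Elasticity = (dY/dX) · (X/Y)

dY/dX = -1/X²
At X = 98: dY/dX = -1/9604, Y = 1/98

Elasticity = (-1/9604) · (98 / (1/98)) = -1

Interpretation: for a small percentage change in X, the percentage change in Y is approximately -1.00 times as large.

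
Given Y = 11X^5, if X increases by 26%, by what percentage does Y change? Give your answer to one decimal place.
217.6%

For Y = 11X^5:
If X → X(1 + 0.26)
Then Y → Y · (1 + 0.26)^5
     ≈ Y · 3.1758

Percentage change = ((1 + 0.26)^5 − 1) × 100% ≈ 217.6%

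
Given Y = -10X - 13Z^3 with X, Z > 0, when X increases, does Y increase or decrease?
Y decreases

Taking the partial derivative:
∂Y/∂X = -10

∂Y/∂X = -10 < 0 (assuming positive values)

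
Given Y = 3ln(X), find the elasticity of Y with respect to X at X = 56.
Elasticity = 1/ln(56) ≈ 0.2484

Elasticity = (dY/dX) · (X/Y)

dY/dX = 3/X
At X = 56: dY/dX = 3/56, Y = 3·ln(56)

Elasticity = (3/56) · (56 / (3·ln(56))) = 1/ln(56) ≈ 0.2484

Interpretation: for a small percentage change in X, the percentage change in Y is approximately 0.25 times as large.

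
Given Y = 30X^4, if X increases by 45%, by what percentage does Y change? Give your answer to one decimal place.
342.1%

For Y = 30X^4:
If X → X(1 + 0.45)
Then Y → Y · (1 + 0.45)^4
     ≈ Y · 4.4205

Percentage change = ((1 + 0.45)^4 − 1) × 100% ≈ 342.1%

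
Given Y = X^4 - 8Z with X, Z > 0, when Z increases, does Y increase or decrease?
Y decreases

Taking the partial derivative:
∂Y/∂Z = -8

∂Y/∂Z = -8 < 0 (assuming positive values)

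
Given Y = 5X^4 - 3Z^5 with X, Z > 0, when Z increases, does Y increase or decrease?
Y decreases

Taking the partial derivative:
∂Y/∂Z = -15Z^4

∂Y/∂Z = -15Z^4 < 0 (assuming positive values)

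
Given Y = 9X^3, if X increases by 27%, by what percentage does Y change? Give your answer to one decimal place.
104.8%

For Y = 9X^3:
If X → X(1 + 0.27)
Then Y → Y · (1 + 0.27)^3
     ≈ Y · 2.0484

Percentage change = ((1 + 0.27)^3 − 1) × 100% ≈ 104.8%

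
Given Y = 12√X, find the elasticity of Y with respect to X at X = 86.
Elasticity = 1/2

Elasticity = (dY/dX) · (X/Y)

dY/dX = 6/√X
At X = 86: dY/dX = 3·√86/43, Y = 12·√86

Elasticity = (3·√86/43) · (86 / (12·√86)) = 1/2

Interpretation: for a small percentage change in X, the percentage change in Y is approximately 0.50 times as large.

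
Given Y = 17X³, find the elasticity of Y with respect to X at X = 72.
Elasticity = 3

Elasticity = (dY/dX) · (X/Y)

dY/dX = 51·X²
At X = 72: dY/dX = 264384, Y = 6345216

Elasticity = 264384 · (72 / 6345216) = 3

Interpretation: for a small percentage change in X, the percentage change in Y is approximately 3.00 times as large.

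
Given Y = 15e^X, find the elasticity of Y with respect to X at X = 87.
Elasticity = 87

Elasticity = (dY/dX) · (X/Y)

dY/dX = 15·e^X
At X = 87: dY/dX = 15·e^87, Y = 15·e^87

Elasticity = (15·e^87) · (87 / (15·e^87)) = 87

Interpretation: for a small percentage change in X, the percentage change in Y is approximately 87.00 times as large.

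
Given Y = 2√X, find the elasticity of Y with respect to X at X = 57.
Elasticity = 1/2

Elasticity = (dY/dX) · (X/Y)

dY/dX = 1/√X
At X = 57: dY/dX = √57/57, Y = 2·√57

Elasticity = (√57/57) · (57 / (2·√57)) = 1/2

Interpretation: for a small percentage change in X, the percentage change in Y is approximately 0.50 times as large.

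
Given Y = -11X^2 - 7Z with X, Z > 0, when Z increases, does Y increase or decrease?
Y decreases

Taking the partial derivative:
∂Y/∂Z = -7

∂Y/∂Z = -7 < 0 (assuming positive values)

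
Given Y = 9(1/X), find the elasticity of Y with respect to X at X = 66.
Elasticity = -1

Elasticity = (dY/dX) · (X/Y)

dY/dX = -9/X²
At X = 66: dY/dX = -1/484, Y = 3/22

Elasticity = (-1/484) · (66 / (3/22)) = -1

Interpretation: for a small percentage change in X, the percentage change in Y is approximately -1.00 times as large.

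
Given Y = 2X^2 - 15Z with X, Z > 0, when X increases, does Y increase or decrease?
Y increases

Taking the partial derivative:
∂Y/∂X = 4X

∂Y/∂X = 4X > 0 (assuming positive values)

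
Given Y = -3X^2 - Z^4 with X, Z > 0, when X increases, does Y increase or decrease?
Y decreases

Taking the partial derivative:
∂Y/∂X = -6X

∂Y/∂X = -6X < 0 (assuming positive values)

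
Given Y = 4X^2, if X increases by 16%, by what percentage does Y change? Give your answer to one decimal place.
34.6%

For Y = 4X^2:
If X → X(1 + 0.16)
Then Y → Y · (1 + 0.16)^2
     = Y · 1.3456

Percentage change = ((1 + 0.16)^2 − 1) × 100% ≈ 34.6%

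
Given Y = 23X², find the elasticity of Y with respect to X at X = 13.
Elasticity = 2

Elasticity = (dY/dX) · (X/Y)

dY/dX = 46·X
At X = 13: dY/dX = 598, Y = 3887

Elasticity = 598 · (13 / 3887) = 2

Interpretation: for a small percentage change in X, the percentage change in Y is approximately 2.00 times as large.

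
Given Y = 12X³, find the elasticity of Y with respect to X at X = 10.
Elasticity = 3

Elasticity = (dY/dX) · (X/Y)

dY/dX = 36·X²
At X = 10: dY/dX = 3600, Y = 12000

Elasticity = 3600 · (10 / 12000) = 3

Interpretation: for a small percentage change in X, the percentage change in Y is approximately 3.00 times as large.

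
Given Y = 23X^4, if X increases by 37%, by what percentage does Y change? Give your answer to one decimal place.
252.3%

For Y = 23X^4:
If X → X(1 + 0.37)
Then Y → Y · (1 + 0.37)^4
     ≈ Y · 3.5228

Percentage change = ((1 + 0.37)^4 − 1) × 100% ≈ 252.3%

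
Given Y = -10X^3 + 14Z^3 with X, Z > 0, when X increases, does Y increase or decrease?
Y decreases

Taking the partial derivative:
∂Y/∂X = -30X^2

∂Y/∂X = -30X^2 < 0 (assuming positive values)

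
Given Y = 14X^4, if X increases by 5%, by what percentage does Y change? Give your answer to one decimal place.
21.6%

For Y = 14X^4:
If X → X(1 + 0.05)
Then Y → Y · (1 + 0.05)^4
     ≈ Y · 1.2155

Percentage change = ((1 + 0.05)^4 − 1) × 100% ≈ 21.6%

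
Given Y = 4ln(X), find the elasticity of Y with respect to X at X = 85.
Elasticity = 1/ln(85) ≈ 0.2251

Elasticity = (dY/dX) · (X/Y)

dY/dX = 4/X
At X = 85: dY/dX = 4/85, Y = 4·ln(85)

Elasticity = (4/85) · (85 / (4·ln(85))) = 1/ln(85) ≈ 0.2251

Interpretation: for a small percentage change in X, the percentage change in Y is approximately 0.23 times as large.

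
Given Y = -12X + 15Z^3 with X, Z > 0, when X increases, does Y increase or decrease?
Y decreases

Taking the partial derivative:
∂Y/∂X = -12

∂Y/∂X = -12 < 0 (assuming positive values)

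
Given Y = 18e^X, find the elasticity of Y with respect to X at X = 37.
Elasticity = 37

Elasticity = (dY/dX) · (X/Y)

dY/dX = 18·e^X
At X = 37: dY/dX = 18·e^37, Y = 18·e^37

Elasticity = (18·e^37) · (37 / (18·e^37)) = 37

Interpretation: for a small percentage change in X, the percentage change in Y is approximately 37.00 times as large.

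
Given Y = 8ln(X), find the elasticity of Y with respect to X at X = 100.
Elasticity = 1/ln(100) ≈ 0.2171

Elasticity = (dY/dX) · (X/Y)

dY/dX = 8/X
At X = 100: dY/dX = 2/25, Y = 8·ln(100)

Elasticity = (2/25) · (100 / (8·ln(100))) = 1/ln(100) ≈ 0.2171

Interpretation: for a small percentage change in X, the percentage change in Y is approximately 0.22 times as large.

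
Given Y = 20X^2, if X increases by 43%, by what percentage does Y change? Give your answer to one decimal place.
104.5%

For Y = 20X^2:
If X → X(1 + 0.43)
Then Y → Y · (1 + 0.43)^2
     = Y · 2.0449

Percentage change = ((1 + 0.43)^2 − 1) × 100% ≈ 104.5%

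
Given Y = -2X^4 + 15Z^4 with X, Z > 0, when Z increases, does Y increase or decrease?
Y increases

Taking the partial derivative:
∂Y/∂Z = 60Z^3

∂Y/∂Z = 60Z^3 > 0 (assuming positive values)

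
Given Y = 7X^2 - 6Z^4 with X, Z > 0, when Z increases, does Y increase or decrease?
Y decreases

Taking the partial derivative:
∂Y/∂Z = -24Z^3

∂Y/∂Z = -24Z^3 < 0 (assuming positive values)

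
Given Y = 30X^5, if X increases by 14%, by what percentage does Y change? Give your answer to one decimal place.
92.5%

For Y = 30X^5:
If X → X(1 + 0.14)
Then Y → Y · (1 + 0.14)^5
     ≈ Y · 1.9254

Percentage change = ((1 + 0.14)^5 − 1) × 100% ≈ 92.5%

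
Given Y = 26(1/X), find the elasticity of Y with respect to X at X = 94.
Elasticity = -1

Elasticity = (dY/dX) · (X/Y)

dY/dX = -26/X²
At X = 94: dY/dX = -13/4418, Y = 13/47

Elasticity = (-13/4418) · (94 / (13/47)) = -1

Interpretation: for a small percentage change in X, the percentage change in Y is approximately -1.00 times as large.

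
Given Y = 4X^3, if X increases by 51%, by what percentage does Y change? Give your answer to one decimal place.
244.3%

For Y = 4X^3:
If X → X(1 + 0.51)
Then Y → Y · (1 + 0.51)^3
     ≈ Y · 3.4430

Percentage change = ((1 + 0.51)^3 − 1) × 100% ≈ 244.3%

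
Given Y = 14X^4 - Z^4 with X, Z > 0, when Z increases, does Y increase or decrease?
Y decreases

Taking the partial derivative:
∂Y/∂Z = -4Z^3

∂Y/∂Z = -4Z^3 < 0 (assuming positive values)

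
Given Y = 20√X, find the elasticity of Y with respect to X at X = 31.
Elasticity = 1/2

Elasticity = (dY/dX) · (X/Y)

dY/dX = 10/√X
At X = 31: dY/dX = 10·√31/31, Y = 20·√31

Elasticity = (10·√31/31) · (31 / (20·√31)) = 1/2

Interpretation: for a small percentage change in X, the percentage change in Y is approximately 0.50 times as large.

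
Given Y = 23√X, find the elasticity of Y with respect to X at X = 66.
Elasticity = 1/2

Elasticity = (dY/dX) · (X/Y)

dY/dX = 23/(2·√X)
At X = 66: dY/dX = 23·√66/132, Y = 23·√66

Elasticity = (23·√66/132) · (66 / (23·√66)) = 1/2

Interpretation: for a small percentage change in X, the percentage change in Y is approximately 0.50 times as large.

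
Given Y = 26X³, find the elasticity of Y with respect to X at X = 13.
Elasticity = 3

Elasticity = (dY/dX) · (X/Y)

dY/dX = 78·X²
At X = 13: dY/dX = 13182, Y = 57122

Elasticity = 13182 · (13 / 57122) = 3

Interpretation: for a small percentage change in X, the percentage change in Y is approximately 3.00 times as large.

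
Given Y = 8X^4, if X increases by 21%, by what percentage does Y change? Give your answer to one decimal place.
114.4%

For Y = 8X^4:
If X → X(1 + 0.21)
Then Y → Y · (1 + 0.21)^4
     ≈ Y · 2.1436

Percentage change = ((1 + 0.21)^4 − 1) × 100% ≈ 114.4%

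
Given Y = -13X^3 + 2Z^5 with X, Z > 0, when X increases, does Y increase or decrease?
Y decreases

Taking the partial derivative:
∂Y/∂X = -39X^2

∂Y/∂X = -39X^2 < 0 (assuming positive values)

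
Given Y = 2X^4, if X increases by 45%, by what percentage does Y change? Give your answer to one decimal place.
342.1%

For Y = 2X^4:
If X → X(1 + 0.45)
Then Y → Y · (1 + 0.45)^4
     ≈ Y · 4.4205

Percentage change = ((1 + 0.45)^4 − 1) × 100% ≈ 342.1%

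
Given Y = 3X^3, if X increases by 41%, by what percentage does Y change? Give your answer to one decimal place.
180.3%

For Y = 3X^3:
If X → X(1 + 0.41)
Then Y → Y · (1 + 0.41)^3
     ≈ Y · 2.8032

Percentage change = ((1 + 0.41)^3 − 1) × 100% ≈ 180.3%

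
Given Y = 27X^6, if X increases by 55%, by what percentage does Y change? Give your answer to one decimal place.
1286.7%

For Y = 27X^6:
If X → X(1 + 0.55)
Then Y → Y · (1 + 0.55)^6
     ≈ Y · 13.8672

Percentage change = ((1 + 0.55)^6 − 1) × 100% ≈ 1286.7%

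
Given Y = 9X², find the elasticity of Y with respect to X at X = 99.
Elasticity = 2

Elasticity = (dY/dX) · (X/Y)

dY/dX = 18·X
At X = 99: dY/dX = 1782, Y = 88209

Elasticity = 1782 · (99 / 88209) = 2

Interpretation: for a small percentage change in X, the percentage change in Y is approximately 2.00 times as large.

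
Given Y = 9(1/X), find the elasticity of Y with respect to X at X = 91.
Elasticity = -1

Elasticity = (dY/dX) · (X/Y)

dY/dX = -9/X²
At X = 91: dY/dX = -9/8281, Y = 9/91

Elasticity = (-9/8281) · (91 / (9/91)) = -1

Interpretation: for a small percentage change in X, the percentage change in Y is approximately -1.00 times as large.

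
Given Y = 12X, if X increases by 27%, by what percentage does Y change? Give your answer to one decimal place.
27.0%

For Y = 12X:
If X → X(1 + 0.27)
Then Y → Y · (1 + 0.27)^1
     = Y · 1.2700

Percentage change = ((1 + 0.27)^1 − 1) × 100% = 27.0%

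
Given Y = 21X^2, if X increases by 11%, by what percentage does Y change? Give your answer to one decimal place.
23.2%

For Y = 21X^2:
If X → X(1 + 0.11)
Then Y → Y · (1 + 0.11)^2
     = Y · 1.2321

Percentage change = ((1 + 0.11)^2 − 1) × 100% ≈ 23.2%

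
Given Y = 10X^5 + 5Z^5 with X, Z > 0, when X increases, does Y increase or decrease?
Y increases

Taking the partial derivative:
∂Y/∂X = 50X^4

∂Y/∂X = 50X^4 > 0 (assuming positive values)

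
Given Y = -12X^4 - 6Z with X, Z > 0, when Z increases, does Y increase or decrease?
Y decreases

Taking the partial derivative:
∂Y/∂Z = -6

∂Y/∂Z = -6 < 0 (assuming positive values)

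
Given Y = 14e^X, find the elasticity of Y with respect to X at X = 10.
Elasticity = 10

Elasticity = (dY/dX) · (X/Y)

dY/dX = 14·e^X
At X = 10: dY/dX = 14·e^10, Y = 14·e^10

Elasticity = (14·e^10) · (10 / (14·e^10)) = 10

Interpretation: for a small percentage change in X, the percentage change in Y is approximately 10.00 times as large.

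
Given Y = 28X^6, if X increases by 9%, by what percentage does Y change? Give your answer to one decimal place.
67.7%

For Y = 28X^6:
If X → X(1 + 0.09)
Then Y → Y · (1 + 0.09)^6
     ≈ Y · 1.6771

Percentage change = ((1 + 0.09)^6 − 1) × 100% ≈ 67.7%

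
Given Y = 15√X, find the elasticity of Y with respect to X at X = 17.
Elasticity = 1/2

Elasticity = (dY/dX) · (X/Y)

dY/dX = 15/(2·√X)
At X = 17: dY/dX = 15·√17/34, Y = 15·√17

Elasticity = (15·√17/34) · (17 / (15·√17)) = 1/2

Interpretation: for a small percentage change in X, the percentage change in Y is approximately 0.50 times as large.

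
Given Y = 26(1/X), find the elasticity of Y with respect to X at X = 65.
Elasticity = -1

Elasticity = (dY/dX) · (X/Y)

dY/dX = -26/X²
At X = 65: dY/dX = -2/325, Y = 2/5

Elasticity = (-2/325) · (65 / (2/5)) = -1

Interpretation: for a small percentage change in X, the percentage change in Y is approximately -1.00 times as large.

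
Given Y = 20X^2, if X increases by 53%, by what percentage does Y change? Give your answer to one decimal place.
134.1%

For Y = 20X^2:
If X → X(1 + 0.53)
Then Y → Y · (1 + 0.53)^2
     = Y · 2.3409

Percentage change = ((1 + 0.53)^2 − 1) × 100% ≈ 134.1%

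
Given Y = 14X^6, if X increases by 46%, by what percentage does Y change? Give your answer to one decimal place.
868.5%

For Y = 14X^6:
If X → X(1 + 0.46)
Then Y → Y · (1 + 0.46)^6
     ≈ Y · 9.6854

Percentage change = ((1 + 0.46)^6 − 1) × 100% ≈ 868.5%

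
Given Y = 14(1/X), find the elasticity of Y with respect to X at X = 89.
Elasticity = -1

Elasticity = (dY/dX) · (X/Y)

dY/dX = -14/X²
At X = 89: dY/dX = -14/7921, Y = 14/89

Elasticity = (-14/7921) · (89 / (14/89)) = -1

Interpretation: for a small percentage change in X, the percentage change in Y is approximately -1.00 times as large.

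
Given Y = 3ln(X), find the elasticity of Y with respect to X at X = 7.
Elasticity = 1/ln(7) ≈ 0.5139

Elasticity = (dY/dX) · (X/Y)

dY/dX = 3/X
At X = 7: dY/dX = 3/7, Y = 3·ln(7)

Elasticity = (3/7) · (7 / (3·ln(7))) = 1/ln(7) ≈ 0.5139

Interpretation: for a small percentage change in X, the percentage change in Y is approximately 0.51 times as large.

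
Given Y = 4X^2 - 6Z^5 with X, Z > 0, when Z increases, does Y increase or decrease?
Y decreases

Taking the partial derivative:
∂Y/∂Z = -30Z^4

∂Y/∂Z = -30Z^4 < 0 (assuming positive values)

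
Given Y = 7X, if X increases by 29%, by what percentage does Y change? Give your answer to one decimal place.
29.0%

For Y = 7X:
If X → X(1 + 0.29)
Then Y → Y · (1 + 0.29)^1
     = Y · 1.2900

Percentage change = ((1 + 0.29)^1 − 1) × 100% = 29.0%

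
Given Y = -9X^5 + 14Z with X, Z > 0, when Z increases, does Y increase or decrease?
Y increases

Taking the partial derivative:
∂Y/∂Z = 14

∂Y/∂Z = 14 > 0 (assuming positive values)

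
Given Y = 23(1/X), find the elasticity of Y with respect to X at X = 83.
Elasticity = -1

Elasticity = (dY/dX) · (X/Y)

dY/dX = -23/X²
At X = 83: dY/dX = -23/6889, Y = 23/83

Elasticity = (-23/6889) · (83 / (23/83)) = -1

Interpretation: for a small percentage change in X, the percentage change in Y is approximately -1.00 times as large.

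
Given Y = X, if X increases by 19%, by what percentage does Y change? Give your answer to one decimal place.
19.0%

For Y = X:
If X → X(1 + 0.19)
Then Y → Y · (1 + 0.19)^1
     = Y · 1.1900

Percentage change = ((1 + 0.19)^1 − 1) × 100% = 19.0%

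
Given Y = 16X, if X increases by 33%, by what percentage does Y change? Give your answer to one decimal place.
33.0%

For Y = 16X:
If X → X(1 + 0.33)
Then Y → Y · (1 + 0.33)^1
     = Y · 1.3300

Percentage change = ((1 + 0.33)^1 − 1) × 100% = 33.0%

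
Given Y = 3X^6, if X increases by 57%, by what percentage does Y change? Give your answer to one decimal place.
1397.6%

For Y = 3X^6:
If X → X(1 + 0.57)
Then Y → Y · (1 + 0.57)^6
     ≈ Y · 14.9761

Percentage change = ((1 + 0.57)^6 − 1) × 100% ≈ 1397.6%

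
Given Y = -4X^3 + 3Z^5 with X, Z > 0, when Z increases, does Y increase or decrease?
Y increases

Taking the partial derivative:
∂Y/∂Z = 15Z^4

∂Y/∂Z = 15Z^4 > 0 (assuming positive values)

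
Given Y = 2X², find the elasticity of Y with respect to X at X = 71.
Elasticity = 2

Elasticity = (dY/dX) · (X/Y)

dY/dX = 4·X
At X = 71: dY/dX = 284, Y = 10082

Elasticity = 284 · (71 / 10082) = 2

Interpretation: for a small percentage change in X, the percentage change in Y is approximately 2.00 times as large.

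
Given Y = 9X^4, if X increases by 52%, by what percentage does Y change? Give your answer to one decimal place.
433.8%

For Y = 9X^4:
If X → X(1 + 0.52)
Then Y → Y · (1 + 0.52)^4
     ≈ Y · 5.3379

Percentage change = ((1 + 0.52)^4 − 1) × 100% ≈ 433.8%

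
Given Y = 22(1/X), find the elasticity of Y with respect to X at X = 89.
Elasticity = -1

Elasticity = (dY/dX) · (X/Y)

dY/dX = -22/X²
At X = 89: dY/dX = -22/7921, Y = 22/89

Elasticity = (-22/7921) · (89 / (22/89)) = -1

Interpretation: for a small percentage change in X, the percentage change in Y is approximately -1.00 times as large.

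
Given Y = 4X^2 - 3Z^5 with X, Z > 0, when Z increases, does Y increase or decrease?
Y decreases

Taking the partial derivative:
∂Y/∂Z = -15Z^4

∂Y/∂Z = -15Z^4 < 0 (assuming positive values)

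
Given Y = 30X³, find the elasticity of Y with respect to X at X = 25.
Elasticity = 3

Elasticity = (dY/dX) · (X/Y)

dY/dX = 90·X²
At X = 25: dY/dX = 56250, Y = 468750

Elasticity = 56250 · (25 / 468750) = 3

Interpretation: for a small percentage change in X, the percentage change in Y is approximately 3.00 times as large.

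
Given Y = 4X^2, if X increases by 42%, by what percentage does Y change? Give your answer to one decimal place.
101.6%

For Y = 4X^2:
If X → X(1 + 0.42)
Then Y → Y · (1 + 0.42)^2
     = Y · 2.0164

Percentage change = ((1 + 0.42)^2 − 1) × 100% ≈ 101.6%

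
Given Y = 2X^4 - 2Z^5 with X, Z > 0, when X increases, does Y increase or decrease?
Y increases

Taking the partial derivative:
∂Y/∂X = 8X^3

∂Y/∂X = 8X^3 > 0 (assuming positive values)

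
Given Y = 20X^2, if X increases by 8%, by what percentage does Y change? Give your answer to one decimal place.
16.6%

For Y = 20X^2:
If X → X(1 + 0.08)
Then Y → Y · (1 + 0.08)^2
     = Y · 1.1664

Percentage change = ((1 + 0.08)^2 − 1) × 100% ≈ 16.6%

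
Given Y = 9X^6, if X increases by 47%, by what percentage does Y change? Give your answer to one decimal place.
909.0%

For Y = 9X^6:
If X → X(1 + 0.47)
Then Y → Y · (1 + 0.47)^6
     ≈ Y · 10.0903

Percentage change = ((1 + 0.47)^6 − 1) × 100% ≈ 909.0%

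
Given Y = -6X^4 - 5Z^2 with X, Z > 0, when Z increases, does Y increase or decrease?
Y decreases

Taking the partial derivative:
∂Y/∂Z = -10Z

∂Y/∂Z = -10Z < 0 (assuming positive values)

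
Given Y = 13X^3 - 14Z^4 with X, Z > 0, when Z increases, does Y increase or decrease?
Y decreases

Taking the partial derivative:
∂Y/∂Z = -56Z^3

∂Y/∂Z = -56Z^3 < 0 (assuming positive values)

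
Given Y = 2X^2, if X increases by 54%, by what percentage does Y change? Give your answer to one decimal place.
137.2%

For Y = 2X^2:
If X → X(1 + 0.54)
Then Y → Y · (1 + 0.54)^2
     = Y · 2.3716

Percentage change = ((1 + 0.54)^2 − 1) × 100% ≈ 137.2%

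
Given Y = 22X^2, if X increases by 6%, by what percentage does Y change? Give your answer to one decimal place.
12.4%

For Y = 22X^2:
If X → X(1 + 0.06)
Then Y → Y · (1 + 0.06)^2
     = Y · 1.1236

Percentage change = ((1 + 0.06)^2 − 1) × 100% ≈ 12.4%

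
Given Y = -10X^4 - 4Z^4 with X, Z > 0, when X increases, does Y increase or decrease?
Y decreases

Taking the partial derivative:
∂Y/∂X = -40X^3

∂Y/∂X = -40X^3 < 0 (assuming positive values)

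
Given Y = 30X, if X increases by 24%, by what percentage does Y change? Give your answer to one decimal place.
24.0%

For Y = 30X:
If X → X(1 + 0.24)
Then Y → Y · (1 + 0.24)^1
     = Y · 1.2400

Percentage change = ((1 + 0.24)^1 − 1) × 100% = 24.0%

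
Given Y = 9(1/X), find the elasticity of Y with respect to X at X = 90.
Elasticity = -1

Elasticity = (dY/dX) · (X/Y)

dY/dX = -9/X²
At X = 90: dY/dX = -1/900, Y = 1/10

Elasticity = (-1/900) · (90 / (1/10)) = -1

Interpretation: for a small percentage change in X, the percentage change in Y is approximately -1.00 times as large.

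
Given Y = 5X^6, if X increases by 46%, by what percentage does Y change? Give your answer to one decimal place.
868.5%

For Y = 5X^6:
If X → X(1 + 0.46)
Then Y → Y · (1 + 0.46)^6
     ≈ Y · 9.6854

Percentage change = ((1 + 0.46)^6 − 1) × 100% ≈ 868.5%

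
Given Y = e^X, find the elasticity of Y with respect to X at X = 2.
Elasticity = 2

Elasticity = (dY/dX) · (X/Y)

dY/dX = e^X
At X = 2: dY/dX = e^2, Y = e^2

Elasticity = (e^2) · (2 / (e^2)) = 2

Interpretation: for a small percentage change in X, the percentage change in Y is approximately 2.00 times as large.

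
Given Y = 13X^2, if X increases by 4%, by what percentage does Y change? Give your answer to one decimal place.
8.2%

For Y = 13X^2:
If X → X(1 + 0.04)
Then Y → Y · (1 + 0.04)^2
     = Y · 1.0816

Percentage change = ((1 + 0.04)^2 − 1) × 100% ≈ 8.2%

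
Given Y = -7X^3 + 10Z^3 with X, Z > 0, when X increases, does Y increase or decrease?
Y decreases

Taking the partial derivative:
∂Y/∂X = -21X^2

∂Y/∂X = -21X^2 < 0 (assuming positive values)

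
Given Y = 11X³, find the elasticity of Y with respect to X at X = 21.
Elasticity = 3

Elasticity = (dY/dX) · (X/Y)

dY/dX = 33·X²
At X = 21: dY/dX = 14553, Y = 101871

Elasticity = 14553 · (21 / 101871) = 3

Interpretation: for a small percentage change in X, the percentage change in Y is approximately 3.00 times as large.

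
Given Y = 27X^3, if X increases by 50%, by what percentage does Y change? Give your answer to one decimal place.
237.5%

For Y = 27X^3:
If X → X(1 + 0.5)
Then Y → Y · (1 + 0.5)^3
     = Y · 3.3750

Percentage change = ((1 + 0.5)^3 − 1) × 100% = 237.5%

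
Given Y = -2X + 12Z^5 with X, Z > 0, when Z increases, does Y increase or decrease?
Y increases

Taking the partial derivative:
∂Y/∂Z = 60Z^4

∂Y/∂Z = 60Z^4 > 0 (assuming positive values)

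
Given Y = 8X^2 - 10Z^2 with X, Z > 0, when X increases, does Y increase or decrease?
Y increases

Taking the partial derivative:
∂Y/∂X = 16X

∂Y/∂X = 16X > 0 (assuming positive values)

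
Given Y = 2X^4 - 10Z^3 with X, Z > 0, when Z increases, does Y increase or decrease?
Y decreases

Taking the partial derivative:
∂Y/∂Z = -30Z^2

∂Y/∂Z = -30Z^2 < 0 (assuming positive values)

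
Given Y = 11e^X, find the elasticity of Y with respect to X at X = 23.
Elasticity = 23

Elasticity = (dY/dX) · (X/Y)

dY/dX = 11·e^X
At X = 23: dY/dX = 11·e^23, Y = 11·e^23

Elasticity = (11·e^23) · (23 / (11·e^23)) = 23

Interpretation: for a small percentage change in X, the percentage change in Y is approximately 23.00 times as large.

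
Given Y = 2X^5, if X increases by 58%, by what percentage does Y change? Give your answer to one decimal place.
884.7%

For Y = 2X^5:
If X → X(1 + 0.58)
Then Y → Y · (1 + 0.58)^5
     ≈ Y · 9.8466

Percentage change = ((1 + 0.58)^5 − 1) × 100% ≈ 884.7%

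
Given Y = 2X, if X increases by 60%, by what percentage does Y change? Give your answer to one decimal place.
60.0%

For Y = 2X:
If X → X(1 + 0.6)
Then Y → Y · (1 + 0.6)^1
     = Y · 1.6000

Percentage change = ((1 + 0.6)^1 − 1) × 100% = 60.0%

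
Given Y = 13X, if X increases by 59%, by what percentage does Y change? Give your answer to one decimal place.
59.0%

For Y = 13X:
If X → X(1 + 0.59)
Then Y → Y · (1 + 0.59)^1
     = Y · 1.5900

Percentage change = ((1 + 0.59)^1 − 1) × 100% = 59.0%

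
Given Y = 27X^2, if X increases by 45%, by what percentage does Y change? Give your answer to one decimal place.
110.3%

For Y = 27X^2:
If X → X(1 + 0.45)
Then Y → Y · (1 + 0.45)^2
     = Y · 2.1025

Percentage change = ((1 + 0.45)^2 − 1) × 100% ≈ 110.3%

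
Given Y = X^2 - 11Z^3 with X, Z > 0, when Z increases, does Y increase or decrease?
Y decreases

Taking the partial derivative:
∂Y/∂Z = -33Z^2

∂Y/∂Z = -33Z^2 < 0 (assuming positive values)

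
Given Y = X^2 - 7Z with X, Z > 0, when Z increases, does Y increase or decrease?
Y decreases

Taking the partial derivative:
∂Y/∂Z = -7

∂Y/∂Z = -7 < 0 (assuming positive values)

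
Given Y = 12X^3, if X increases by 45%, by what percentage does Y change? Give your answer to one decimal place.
204.9%

For Y = 12X^3:
If X → X(1 + 0.45)
Then Y → Y · (1 + 0.45)^3
     ≈ Y · 3.0486

Percentage change = ((1 + 0.45)^3 − 1) × 100% ≈ 204.9%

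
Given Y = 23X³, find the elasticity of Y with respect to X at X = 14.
Elasticity = 3

Elasticity = (dY/dX) · (X/Y)

dY/dX = 69·X²
At X = 14: dY/dX = 13524, Y = 63112

Elasticity = 13524 · (14 / 63112) = 3

Interpretation: for a small percentage change in X, the percentage change in Y is approximately 3.00 times as large.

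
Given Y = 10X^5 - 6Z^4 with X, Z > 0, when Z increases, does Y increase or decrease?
Y decreases

Taking the partial derivative:
∂Y/∂Z = -24Z^3

∂Y/∂Z = -24Z^3 < 0 (assuming positive values)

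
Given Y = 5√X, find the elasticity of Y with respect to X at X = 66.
Elasticity = 1/2

Elasticity = (dY/dX) · (X/Y)

dY/dX = 5/(2·√X)
At X = 66: dY/dX = 5·√66/132, Y = 5·√66

Elasticity = (5·√66/132) · (66 / (5·√66)) = 1/2

Interpretation: for a small percentage change in X, the percentage change in Y is approximately 0.50 times as large.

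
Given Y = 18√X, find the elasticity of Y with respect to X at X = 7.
Elasticity = 1/2

Elasticity = (dY/dX) · (X/Y)

dY/dX = 9/√X
At X = 7: dY/dX = 9·√7/7, Y = 18·√7

Elasticity = (9·√7/7) · (7 / (18·√7)) = 1/2

Interpretation: for a small percentage change in X, the percentage change in Y is approximately 0.50 times as large.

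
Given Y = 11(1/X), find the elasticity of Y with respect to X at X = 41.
Elasticity = -1

Elasticity = (dY/dX) · (X/Y)

dY/dX = -11/X²
At X = 41: dY/dX = -11/1681, Y = 11/41

Elasticity = (-11/1681) · (41 / (11/41)) = -1

Interpretation: for a small percentage change in X, the percentage change in Y is approximately -1.00 times as large.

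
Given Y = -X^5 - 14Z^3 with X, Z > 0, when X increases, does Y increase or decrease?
Y decreases

Taking the partial derivative:
∂Y/∂X = -5X^4

∂Y/∂X = -5X^4 < 0 (assuming positive values)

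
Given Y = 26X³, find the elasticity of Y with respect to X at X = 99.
Elasticity = 3

Elasticity = (dY/dX) · (X/Y)

dY/dX = 78·X²
At X = 99: dY/dX = 764478, Y = 25227774

Elasticity = 764478 · (99 / 25227774) = 3

Interpretation: for a small percentage change in X, the percentage change in Y is approximately 3.00 times as large.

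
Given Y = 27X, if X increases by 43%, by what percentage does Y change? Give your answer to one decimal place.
43.0%

For Y = 27X:
If X → X(1 + 0.43)
Then Y → Y · (1 + 0.43)^1
     = Y · 1.4300

Percentage change = ((1 + 0.43)^1 − 1) × 100% = 43.0%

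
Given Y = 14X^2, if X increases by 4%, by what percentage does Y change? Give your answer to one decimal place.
8.2%

For Y = 14X^2:
If X → X(1 + 0.04)
Then Y → Y · (1 + 0.04)^2
     = Y · 1.0816

Percentage change = ((1 + 0.04)^2 − 1) × 100% ≈ 8.2%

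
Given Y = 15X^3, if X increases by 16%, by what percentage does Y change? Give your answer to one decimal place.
56.1%

For Y = 15X^3:
If X → X(1 + 0.16)
Then Y → Y · (1 + 0.16)^3
     ≈ Y · 1.5609

Percentage change = ((1 + 0.16)^3 − 1) × 100% ≈ 56.1%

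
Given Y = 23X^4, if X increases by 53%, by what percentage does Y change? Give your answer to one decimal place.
448.0%

For Y = 23X^4:
If X → X(1 + 0.53)
Then Y → Y · (1 + 0.53)^4
     ≈ Y · 5.4798

Percentage change = ((1 + 0.53)^4 − 1) × 100% ≈ 448.0%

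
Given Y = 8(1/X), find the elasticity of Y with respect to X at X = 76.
Elasticity = -1

Elasticity = (dY/dX) · (X/Y)

dY/dX = -8/X²
At X = 76: dY/dX = -1/722, Y = 2/19

Elasticity = (-1/722) · (76 / (2/19)) = -1

Interpretation: for a small percentage change in X, the percentage change in Y is approximately -1.00 times as large.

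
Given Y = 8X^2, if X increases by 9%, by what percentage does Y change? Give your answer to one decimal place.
18.8%

For Y = 8X^2:
If X → X(1 + 0.09)
Then Y → Y · (1 + 0.09)^2
     = Y · 1.1881

Percentage change = ((1 + 0.09)^2 − 1) × 100% ≈ 18.8%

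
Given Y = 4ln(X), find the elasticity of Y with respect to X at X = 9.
Elasticity = 1/ln(9) ≈ 0.4551

Elasticity = (dY/dX) · (X/Y)

dY/dX = 4/X
At X = 9: dY/dX = 4/9, Y = 4·ln(9)

Elasticity = (4/9) · (9 / (4·ln(9))) = 1/ln(9) ≈ 0.4551

Interpretation: for a small percentage change in X, the percentage change in Y is approximately 0.46 times as large.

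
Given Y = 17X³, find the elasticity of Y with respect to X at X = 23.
Elasticity = 3

Elasticity = (dY/dX) · (X/Y)

dY/dX = 51·X²
At X = 23: dY/dX = 26979, Y = 206839

Elasticity = 26979 · (23 / 206839) = 3

Interpretation: for a small percentage change in X, the percentage change in Y is approximately 3.00 times as large.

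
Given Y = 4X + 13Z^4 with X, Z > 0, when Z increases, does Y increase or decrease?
Y increases

Taking the partial derivative:
∂Y/∂Z = 52Z^3

∂Y/∂Z = 52Z^3 > 0 (assuming positive values)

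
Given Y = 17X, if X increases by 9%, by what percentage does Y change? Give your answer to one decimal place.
9.0%

For Y = 17X:
If X → X(1 + 0.09)
Then Y → Y · (1 + 0.09)^1
     = Y · 1.0900

Percentage change = ((1 + 0.09)^1 − 1) × 100% = 9.0%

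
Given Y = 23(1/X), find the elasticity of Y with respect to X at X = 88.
Elasticity = -1

Elasticity = (dY/dX) · (X/Y)

dY/dX = -23/X²
At X = 88: dY/dX = -23/7744, Y = 23/88

Elasticity = (-23/7744) · (88 / (23/88)) = -1

Interpretation: for a small percentage change in X, the percentage change in Y is approximately -1.00 times as large.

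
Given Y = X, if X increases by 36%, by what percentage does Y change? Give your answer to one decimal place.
36.0%

For Y = X:
If X → X(1 + 0.36)
Then Y → Y · (1 + 0.36)^1
     = Y · 1.3600

Percentage change = ((1 + 0.36)^1 − 1) × 100% = 36.0%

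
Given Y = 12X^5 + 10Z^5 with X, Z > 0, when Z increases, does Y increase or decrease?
Y increases

Taking the partial derivative:
∂Y/∂Z = 50Z^4

∂Y/∂Z = 50Z^4 > 0 (assuming positive values)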